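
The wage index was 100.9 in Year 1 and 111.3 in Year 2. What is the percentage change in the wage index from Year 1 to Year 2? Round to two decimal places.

10.31%

Change = (111.3 − 100.9) / 100.9 × 100
       = 10.4 / 100.9 × 100 = 10.3072%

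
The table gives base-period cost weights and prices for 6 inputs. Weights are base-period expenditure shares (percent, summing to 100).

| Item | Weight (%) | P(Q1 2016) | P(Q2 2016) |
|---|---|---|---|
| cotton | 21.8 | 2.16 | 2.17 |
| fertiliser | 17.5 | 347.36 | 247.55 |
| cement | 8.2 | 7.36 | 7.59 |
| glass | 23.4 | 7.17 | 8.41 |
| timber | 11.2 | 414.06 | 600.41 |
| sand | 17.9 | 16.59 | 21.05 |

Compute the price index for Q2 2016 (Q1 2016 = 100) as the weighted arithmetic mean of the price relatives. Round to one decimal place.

109.2

cotton: 21.8 × (2.17/2.16) = 21.8 × 1.004630 = 21.9009
fertiliser: 17.5 × (247.55/347.36) = 17.5 × 0.712661 = 12.4716
cement: 8.2 × (7.59/7.36) = 8.2 × 1.031250 = 8.4562
glass: 23.4 × (8.41/7.17) = 23.4 × 1.172943 = 27.4469
timber: 11.2 × (600.41/414.06) = 11.2 × 1.450056 = 16.2406
sand: 17.9 × (21.05/16.59) = 17.9 × 1.268837 = 22.7122
Index = Σ wᵢ·(p₁ᵢ/p₀ᵢ) = 21.9009 + 12.4716 + 8.4562 + 27.4469 + 16.2406 + 22.7122 = 109.2284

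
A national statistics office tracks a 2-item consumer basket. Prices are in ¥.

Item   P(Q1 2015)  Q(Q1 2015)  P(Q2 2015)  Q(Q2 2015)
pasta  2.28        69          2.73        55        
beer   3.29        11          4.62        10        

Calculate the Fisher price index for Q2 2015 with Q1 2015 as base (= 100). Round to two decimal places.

Laspeyres component (base-period weights):
ΣP(Q2 2015)Q(Q1 2015) = 2.73×69 + 4.62×11 = 188.37 + 50.82 = 239.19
ΣP(Q1 2015)Q(Q1 2015) = 2.28×69 + 3.29×11 = 157.32 + 36.19 = 193.51
L = 239.19 / 193.51 × 100 = 123.6060
Paasche component (current-period weights):
ΣP(Q2 2015)Q(Q2 2015) = 2.73×55 + 4.62×10 = 150.15 + 46.2 = 196.35
ΣP(Q1 2015)Q(Q2 2015) = 2.28×55 + 3.29×10 = 125.4 + 32.9 = 158.3
P = 196.35 / 158.3 × 100 = 124.0366
Fisher = √(L × P) = √(123.6060 × 124.0366) = 123.8211

123.82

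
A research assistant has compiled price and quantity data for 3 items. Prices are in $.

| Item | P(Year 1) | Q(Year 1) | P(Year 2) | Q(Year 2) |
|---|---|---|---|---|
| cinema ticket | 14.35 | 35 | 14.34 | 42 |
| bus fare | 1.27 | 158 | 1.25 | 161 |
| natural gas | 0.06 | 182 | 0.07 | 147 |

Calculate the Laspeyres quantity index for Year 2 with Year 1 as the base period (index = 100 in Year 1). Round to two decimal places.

Laspeyres quantity index uses base-period prices as weights.
ΣP(Year 1)·Q(Year 2) = 14.35×42 + 1.27×161 + 0.06×147 = 602.7 + 204.47 + 8.82 = 815.99
ΣP(Year 1)·Q(Year 1) = 14.35×35 + 1.27×158 + 0.06×182 = 502.25 + 200.66 + 10.92 = 713.83
Index = 815.99 / 713.83 × 100 = 114.3115

114.31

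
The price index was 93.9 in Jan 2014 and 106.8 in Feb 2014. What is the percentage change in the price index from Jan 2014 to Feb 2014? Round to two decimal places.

Change = (106.8 − 93.9) / 93.9 × 100
       = 12.9 / 93.9 × 100 = 13.7380%

13.74%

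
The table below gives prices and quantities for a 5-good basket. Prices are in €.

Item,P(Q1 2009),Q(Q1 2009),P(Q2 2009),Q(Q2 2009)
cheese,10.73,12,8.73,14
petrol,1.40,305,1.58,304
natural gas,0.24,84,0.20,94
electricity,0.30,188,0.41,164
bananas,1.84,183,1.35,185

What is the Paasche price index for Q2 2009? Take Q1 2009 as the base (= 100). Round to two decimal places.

94.97

Paasche price index uses current-period quantities as weights.
ΣP(Q2 2009)·Q(Q2 2009) = 8.73×14 + 1.58×304 + 0.20×94 + 0.41×164 + 1.35×185 = 122.22 + 480.32 + 18.8 + 67.24 + 249.75 = 938.33
ΣP(Q1 2009)·Q(Q2 2009) = 10.73×14 + 1.40×304 + 0.24×94 + 0.30×164 + 1.84×185 = 150.22 + 425.6 + 22.56 + 49.2 + 340.4 = 987.98
Index = 938.33 / 987.98 × 100 = 94.9746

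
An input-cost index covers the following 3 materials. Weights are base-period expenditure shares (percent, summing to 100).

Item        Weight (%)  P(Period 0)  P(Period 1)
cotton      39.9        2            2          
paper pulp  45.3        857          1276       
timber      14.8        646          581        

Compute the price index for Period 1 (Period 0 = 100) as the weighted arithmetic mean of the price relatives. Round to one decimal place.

120.7

cotton: 39.9 × (2/2) = 39.9 × 1.000000 = 39.9000
paper pulp: 45.3 × (1276/857) = 45.3 × 1.488915 = 67.4478
timber: 14.8 × (581/646) = 14.8 × 0.899381 = 13.3108
Index = Σ wᵢ·(p₁ᵢ/p₀ᵢ) = 39.9000 + 67.4478 + 13.3108 = 120.6587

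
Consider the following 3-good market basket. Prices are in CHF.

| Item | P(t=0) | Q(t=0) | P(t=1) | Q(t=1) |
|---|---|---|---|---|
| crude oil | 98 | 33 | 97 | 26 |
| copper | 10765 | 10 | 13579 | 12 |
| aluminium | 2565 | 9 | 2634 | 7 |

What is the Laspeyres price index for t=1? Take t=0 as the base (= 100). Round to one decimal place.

121.4

Laspeyres price index uses base-period quantities as weights.
ΣP(t=1)·Q(t=0) = 97×33 + 13579×10 + 2634×9 = 3201 + 135790 + 23706 = 162697
ΣP(t=0)·Q(t=0) = 98×33 + 10765×10 + 2565×9 = 3234 + 107650 + 23085 = 133969
Index = 162697 / 133969 × 100 = 121.4438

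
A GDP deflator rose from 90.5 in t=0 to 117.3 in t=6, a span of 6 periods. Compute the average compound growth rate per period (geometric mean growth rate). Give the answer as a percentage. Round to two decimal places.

Growth factor = (117.3/90.5)^(1/6) = (1.296133)^(1/6) = 1.044179
Growth rate = 1.044179 − 1 = 0.044179 = 4.4179%

4.42%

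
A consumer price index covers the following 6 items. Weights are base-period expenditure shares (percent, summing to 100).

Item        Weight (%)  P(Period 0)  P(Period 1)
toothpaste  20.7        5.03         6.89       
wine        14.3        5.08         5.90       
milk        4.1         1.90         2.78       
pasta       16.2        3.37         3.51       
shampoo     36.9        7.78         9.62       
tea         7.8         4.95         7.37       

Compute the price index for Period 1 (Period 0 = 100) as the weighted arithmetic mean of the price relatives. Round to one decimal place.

toothpaste: 20.7 × (6.89/5.03) = 20.7 × 1.369781 = 28.3545
wine: 14.3 × (5.90/5.08) = 14.3 × 1.161417 = 16.6083
milk: 4.1 × (2.78/1.90) = 4.1 × 1.463158 = 5.9989
pasta: 16.2 × (3.51/3.37) = 16.2 × 1.041543 = 16.8730
shampoo: 36.9 × (9.62/7.78) = 36.9 × 1.236504 = 45.6270
tea: 7.8 × (7.37/4.95) = 7.8 × 1.488889 = 11.6133
Index = Σ wᵢ·(p₁ᵢ/p₀ᵢ) = 28.3545 + 16.6083 + 5.9989 + 16.8730 + 45.6270 + 11.6133 = 125.0750

125.1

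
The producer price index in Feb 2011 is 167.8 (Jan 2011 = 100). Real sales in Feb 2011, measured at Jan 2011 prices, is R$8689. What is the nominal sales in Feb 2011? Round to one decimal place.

14580.1

Nominal = Real × (Index/100) = 8689 × (167.8/100)
        = 8689 × 1.678 = 14580.1420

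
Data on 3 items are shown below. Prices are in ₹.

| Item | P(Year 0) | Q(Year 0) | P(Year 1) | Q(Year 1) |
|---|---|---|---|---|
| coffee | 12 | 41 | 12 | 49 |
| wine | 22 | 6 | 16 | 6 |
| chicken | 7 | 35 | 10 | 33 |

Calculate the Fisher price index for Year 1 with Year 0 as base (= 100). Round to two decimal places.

107.28

Laspeyres component (base-period weights):
ΣP(Year 1)Q(Year 0) = 12×41 + 16×6 + 10×35 = 492 + 96 + 350 = 938
ΣP(Year 0)Q(Year 0) = 12×41 + 22×6 + 7×35 = 492 + 132 + 245 = 869
L = 938 / 869 × 100 = 107.9402
Paasche component (current-period weights):
ΣP(Year 1)Q(Year 1) = 12×49 + 16×6 + 10×33 = 588 + 96 + 330 = 1014
ΣP(Year 0)Q(Year 1) = 12×49 + 22×6 + 7×33 = 588 + 132 + 231 = 951
P = 1014 / 951 × 100 = 106.6246
Fisher = √(L × P) = √(107.9402 × 106.6246) = 107.2804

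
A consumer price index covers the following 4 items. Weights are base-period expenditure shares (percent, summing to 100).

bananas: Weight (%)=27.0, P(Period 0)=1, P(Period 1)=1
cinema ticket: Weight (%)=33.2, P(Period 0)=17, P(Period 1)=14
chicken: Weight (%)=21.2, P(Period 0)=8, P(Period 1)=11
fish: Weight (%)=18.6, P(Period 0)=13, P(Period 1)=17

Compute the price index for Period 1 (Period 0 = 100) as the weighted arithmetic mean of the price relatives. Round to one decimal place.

bananas: 27.0 × (1/1) = 27.0 × 1.000000 = 27.0000
cinema ticket: 33.2 × (14/17) = 33.2 × 0.823529 = 27.3412
chicken: 21.2 × (11/8) = 21.2 × 1.375000 = 29.1500
fish: 18.6 × (17/13) = 18.6 × 1.307692 = 24.3231
Index = Σ wᵢ·(p₁ᵢ/p₀ᵢ) = 27.0000 + 27.3412 + 29.1500 + 24.3231 = 107.8143

107.8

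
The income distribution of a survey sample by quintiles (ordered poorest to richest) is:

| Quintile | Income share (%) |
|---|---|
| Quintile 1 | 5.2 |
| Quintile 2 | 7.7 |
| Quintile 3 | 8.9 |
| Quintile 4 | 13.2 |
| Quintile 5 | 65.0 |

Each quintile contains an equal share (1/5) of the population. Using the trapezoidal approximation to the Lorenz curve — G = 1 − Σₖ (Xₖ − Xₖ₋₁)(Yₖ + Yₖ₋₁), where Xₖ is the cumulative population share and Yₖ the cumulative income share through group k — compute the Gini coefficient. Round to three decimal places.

0.500

Cumulative income shares Yₖ: 0.0520, 0.1290, 0.2180, 0.3500, 1.0000
Σ (Xₖ−Xₖ₋₁)(Yₖ+Yₖ₋₁) = (1/5)(0.0520+0.0000) + (1/5)(0.1290+0.0520) + (1/5)(0.2180+0.1290) + (1/5)(0.3500+0.2180) + (1/5)(1.0000+0.3500)
  = 0.0104 + 0.0362 + 0.0694 + 0.1136 + 0.2700 = 0.4996
G = 1 − 0.4996 = 0.5004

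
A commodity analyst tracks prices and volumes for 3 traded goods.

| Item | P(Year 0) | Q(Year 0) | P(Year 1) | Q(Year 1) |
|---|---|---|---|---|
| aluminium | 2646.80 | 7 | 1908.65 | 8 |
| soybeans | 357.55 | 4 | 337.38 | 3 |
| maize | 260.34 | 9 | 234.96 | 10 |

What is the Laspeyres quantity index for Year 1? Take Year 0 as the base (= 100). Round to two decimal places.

Laspeyres quantity index uses base-period prices as weights.
ΣP(Year 0)·Q(Year 1) = 2646.80×8 + 357.55×3 + 260.34×10 = 21174.4 + 1072.65 + 2603.4 = 24850.45
ΣP(Year 0)·Q(Year 0) = 2646.80×7 + 357.55×4 + 260.34×9 = 18527.6 + 1430.2 + 2343.06 = 22300.86
Index = 24850.45 / 22300.86 × 100 = 111.4327

111.43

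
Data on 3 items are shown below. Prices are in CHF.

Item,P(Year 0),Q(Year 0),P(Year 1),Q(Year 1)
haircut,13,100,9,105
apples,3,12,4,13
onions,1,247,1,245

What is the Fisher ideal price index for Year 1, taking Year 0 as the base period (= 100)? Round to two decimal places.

Laspeyres component (base-period weights):
ΣP(Year 1)Q(Year 0) = 9×100 + 4×12 + 1×247 = 900 + 48 + 247 = 1195
ΣP(Year 0)Q(Year 0) = 13×100 + 3×12 + 1×247 = 1300 + 36 + 247 = 1583
L = 1195 / 1583 × 100 = 75.4896
Paasche component (current-period weights):
ΣP(Year 1)Q(Year 1) = 9×105 + 4×13 + 1×245 = 945 + 52 + 245 = 1242
ΣP(Year 0)Q(Year 1) = 13×105 + 3×13 + 1×245 = 1365 + 39 + 245 = 1649
P = 1242 / 1649 × 100 = 75.3184
Fisher = √(L × P) = √(75.4896 × 75.3184) = 75.4039

75.40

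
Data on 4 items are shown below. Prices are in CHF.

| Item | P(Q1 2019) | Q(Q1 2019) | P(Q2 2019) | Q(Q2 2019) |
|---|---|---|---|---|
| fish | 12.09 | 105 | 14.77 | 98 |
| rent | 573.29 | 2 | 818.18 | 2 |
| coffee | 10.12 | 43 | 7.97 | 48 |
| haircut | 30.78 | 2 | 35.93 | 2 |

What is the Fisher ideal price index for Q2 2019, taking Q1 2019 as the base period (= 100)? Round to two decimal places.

123.28

Laspeyres component (base-period weights):
ΣP(Q2 2019)Q(Q1 2019) = 14.77×105 + 818.18×2 + 7.97×43 + 35.93×2 = 1550.85 + 1636.36 + 342.71 + 71.86 = 3601.78
ΣP(Q1 2019)Q(Q1 2019) = 12.09×105 + 573.29×2 + 10.12×43 + 30.78×2 = 1269.45 + 1146.58 + 435.16 + 61.56 = 2912.75
L = 3601.78 / 2912.75 × 100 = 123.6557
Paasche component (current-period weights):
ΣP(Q2 2019)Q(Q2 2019) = 14.77×98 + 818.18×2 + 7.97×48 + 35.93×2 = 1447.46 + 1636.36 + 382.56 + 71.86 = 3538.24
ΣP(Q1 2019)Q(Q2 2019) = 12.09×98 + 573.29×2 + 10.12×48 + 30.78×2 = 1184.82 + 1146.58 + 485.76 + 61.56 = 2878.72
P = 3538.24 / 2878.72 × 100 = 122.9102
Fisher = √(L × P) = √(123.6557 × 122.9102) = 123.2824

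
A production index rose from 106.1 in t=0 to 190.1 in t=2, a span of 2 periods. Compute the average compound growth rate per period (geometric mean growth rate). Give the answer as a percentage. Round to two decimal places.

33.85%

Growth factor = (190.1/106.1)^(1/2) = (1.791706)^(1/2) = 1.338546
Growth rate = 1.338546 − 1 = 0.338546 = 33.8546%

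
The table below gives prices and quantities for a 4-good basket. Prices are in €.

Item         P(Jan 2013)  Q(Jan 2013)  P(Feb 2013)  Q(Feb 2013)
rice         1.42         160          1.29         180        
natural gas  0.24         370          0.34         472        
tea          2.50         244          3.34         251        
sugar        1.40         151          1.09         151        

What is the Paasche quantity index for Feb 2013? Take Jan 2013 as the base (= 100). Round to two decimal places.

Paasche quantity index uses current-period prices as weights.
ΣP(Feb 2013)·Q(Feb 2013) = 1.29×180 + 0.34×472 + 3.34×251 + 1.09×151 = 232.2 + 160.48 + 838.34 + 164.59 = 1395.61
ΣP(Feb 2013)·Q(Jan 2013) = 1.29×160 + 0.34×370 + 3.34×244 + 1.09×151 = 206.4 + 125.8 + 814.96 + 164.59 = 1311.75
Index = 1395.61 / 1311.75 × 100 = 106.3930

106.39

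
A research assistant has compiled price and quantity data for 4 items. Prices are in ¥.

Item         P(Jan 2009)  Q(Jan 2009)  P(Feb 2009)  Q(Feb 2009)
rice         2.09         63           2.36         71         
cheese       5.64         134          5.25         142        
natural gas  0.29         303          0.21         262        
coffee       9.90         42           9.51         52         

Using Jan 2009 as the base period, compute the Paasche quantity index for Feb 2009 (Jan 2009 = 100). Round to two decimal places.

111.20

Paasche quantity index uses current-period prices as weights.
ΣP(Feb 2009)·Q(Feb 2009) = 2.36×71 + 5.25×142 + 0.21×262 + 9.51×52 = 167.56 + 745.5 + 55.02 + 494.52 = 1462.6
ΣP(Feb 2009)·Q(Jan 2009) = 2.36×63 + 5.25×134 + 0.21×303 + 9.51×42 = 148.68 + 703.5 + 63.63 + 399.42 = 1315.23
Index = 1462.6 / 1315.23 × 100 = 111.2049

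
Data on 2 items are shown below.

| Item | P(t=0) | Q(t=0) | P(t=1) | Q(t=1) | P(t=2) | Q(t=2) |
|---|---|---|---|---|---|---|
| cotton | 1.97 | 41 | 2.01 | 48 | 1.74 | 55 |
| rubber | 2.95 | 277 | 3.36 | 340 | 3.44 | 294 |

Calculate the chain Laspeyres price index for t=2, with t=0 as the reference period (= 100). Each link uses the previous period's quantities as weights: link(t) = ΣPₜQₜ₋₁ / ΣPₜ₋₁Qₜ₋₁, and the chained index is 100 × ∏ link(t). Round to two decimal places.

114.13

Link t=0→t=1:
ΣP(t=1)Q(t=0) = 2.01×41 + 3.36×277 = 82.41 + 930.72 = 1013.13
ΣP(t=0)Q(t=0) = 1.97×41 + 2.95×277 = 80.77 + 817.15 = 897.92
link = 1013.13/897.92 = 1.128308
Link t=1→t=2:
ΣP(t=2)Q(t=1) = 1.74×48 + 3.44×340 = 83.52 + 1169.6 = 1253.12
ΣP(t=1)Q(t=1) = 2.01×48 + 3.36×340 = 96.48 + 1142.4 = 1238.88
link = 1253.12/1238.88 = 1.011494
Chained index = 100 × 1.128308 × 1.011494 = 114.1277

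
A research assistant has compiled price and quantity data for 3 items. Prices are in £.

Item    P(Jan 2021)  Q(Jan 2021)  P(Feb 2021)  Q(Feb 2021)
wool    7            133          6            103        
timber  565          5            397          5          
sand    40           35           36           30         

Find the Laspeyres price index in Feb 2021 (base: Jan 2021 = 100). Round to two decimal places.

78.41

Laspeyres price index uses base-period quantities as weights.
ΣP(Feb 2021)·Q(Jan 2021) = 6×133 + 397×5 + 36×35 = 798 + 1985 + 1260 = 4043
ΣP(Jan 2021)·Q(Jan 2021) = 7×133 + 565×5 + 40×35 = 931 + 2825 + 1400 = 5156
Index = 4043 / 5156 × 100 = 78.4135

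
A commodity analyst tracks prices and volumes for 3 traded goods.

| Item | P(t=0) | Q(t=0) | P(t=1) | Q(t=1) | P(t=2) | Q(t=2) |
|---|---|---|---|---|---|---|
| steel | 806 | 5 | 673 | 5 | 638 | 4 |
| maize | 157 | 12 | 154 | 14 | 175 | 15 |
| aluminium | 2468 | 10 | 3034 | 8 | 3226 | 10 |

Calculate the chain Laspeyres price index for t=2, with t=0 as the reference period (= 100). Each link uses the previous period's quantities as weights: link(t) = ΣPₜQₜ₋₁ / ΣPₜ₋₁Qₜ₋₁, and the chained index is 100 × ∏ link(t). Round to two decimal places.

Link t=0→t=1:
ΣP(t=1)Q(t=0) = 673×5 + 154×12 + 3034×10 = 3365 + 1848 + 30340 = 35553
ΣP(t=0)Q(t=0) = 806×5 + 157×12 + 2468×10 = 4030 + 1884 + 24680 = 30594
link = 35553/30594 = 1.162091
Link t=1→t=2:
ΣP(t=2)Q(t=1) = 638×5 + 175×14 + 3226×8 = 3190 + 2450 + 25808 = 31448
ΣP(t=1)Q(t=1) = 673×5 + 154×14 + 3034×8 = 3365 + 2156 + 24272 = 29793
link = 31448/29793 = 1.055550
Chained index = 100 × 1.162091 × 1.055550 = 122.6645

122.66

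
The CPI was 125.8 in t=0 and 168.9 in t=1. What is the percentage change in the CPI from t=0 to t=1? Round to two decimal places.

34.26%

Change = (168.9 − 125.8) / 125.8 × 100
       = 43.1 / 125.8 × 100 = 34.2607%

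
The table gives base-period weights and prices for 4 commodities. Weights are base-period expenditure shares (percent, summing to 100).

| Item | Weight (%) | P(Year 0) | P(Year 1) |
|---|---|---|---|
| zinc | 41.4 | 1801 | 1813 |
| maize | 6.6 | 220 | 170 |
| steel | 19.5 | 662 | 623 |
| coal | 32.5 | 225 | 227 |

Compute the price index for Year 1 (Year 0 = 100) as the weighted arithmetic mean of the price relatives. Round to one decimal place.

zinc: 41.4 × (1813/1801) = 41.4 × 1.006663 = 41.6758
maize: 6.6 × (170/220) = 6.6 × 0.772727 = 5.1000
steel: 19.5 × (623/662) = 19.5 × 0.941088 = 18.3512
coal: 32.5 × (227/225) = 32.5 × 1.008889 = 32.7889
Index = Σ wᵢ·(p₁ᵢ/p₀ᵢ) = 41.6758 + 5.1000 + 18.3512 + 32.7889 = 97.9159

97.9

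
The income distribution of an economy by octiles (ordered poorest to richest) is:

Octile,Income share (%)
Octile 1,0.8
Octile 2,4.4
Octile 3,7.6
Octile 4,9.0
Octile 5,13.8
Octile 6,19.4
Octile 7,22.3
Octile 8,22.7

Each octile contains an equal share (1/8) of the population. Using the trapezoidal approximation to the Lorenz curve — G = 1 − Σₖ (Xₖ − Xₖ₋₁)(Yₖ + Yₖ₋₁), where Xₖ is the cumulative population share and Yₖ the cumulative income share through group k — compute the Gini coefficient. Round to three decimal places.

0.354

Cumulative income shares Yₖ: 0.0080, 0.0520, 0.1280, 0.2180, 0.3560, 0.5500, 0.7730, 1.0000
Σ (Xₖ−Xₖ₋₁)(Yₖ+Yₖ₋₁) = (1/8)(0.0080+0.0000) + (1/8)(0.0520+0.0080) + (1/8)(0.1280+0.0520) + (1/8)(0.2180+0.1280) + (1/8)(0.3560+0.2180) + (1/8)(0.5500+0.3560) + (1/8)(0.7730+0.5500) + (1/8)(1.0000+0.7730)
  = 0.0010 + 0.0075 + 0.0225 + 0.0432 + 0.0717 + 0.1132 + 0.1654 + 0.2216 = 0.6462
G = 1 − 0.6462 = 0.3538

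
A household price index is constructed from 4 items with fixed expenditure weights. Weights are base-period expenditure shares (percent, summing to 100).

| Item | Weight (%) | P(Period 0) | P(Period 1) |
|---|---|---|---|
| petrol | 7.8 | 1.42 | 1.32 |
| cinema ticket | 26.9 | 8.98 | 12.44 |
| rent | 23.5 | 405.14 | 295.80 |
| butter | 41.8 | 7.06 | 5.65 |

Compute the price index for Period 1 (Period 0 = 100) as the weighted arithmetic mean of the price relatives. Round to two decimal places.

95.12

petrol: 7.8 × (1.32/1.42) = 7.8 × 0.929577 = 7.2507
cinema ticket: 26.9 × (12.44/8.98) = 26.9 × 1.385301 = 37.2646
rent: 23.5 × (295.80/405.14) = 23.5 × 0.730118 = 17.1578
butter: 41.8 × (5.65/7.06) = 41.8 × 0.800283 = 33.4518
Index = Σ wᵢ·(p₁ᵢ/p₀ᵢ) = 7.2507 + 37.2646 + 17.1578 + 33.4518 = 95.1249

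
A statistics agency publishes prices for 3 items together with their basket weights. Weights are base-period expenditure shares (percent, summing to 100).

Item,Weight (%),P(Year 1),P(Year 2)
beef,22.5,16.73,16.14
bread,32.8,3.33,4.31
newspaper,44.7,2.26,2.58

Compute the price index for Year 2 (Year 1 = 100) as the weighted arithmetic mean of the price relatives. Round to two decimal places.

115.19

beef: 22.5 × (16.14/16.73) = 22.5 × 0.964734 = 21.7065
bread: 32.8 × (4.31/3.33) = 32.8 × 1.294294 = 42.4529
newspaper: 44.7 × (2.58/2.26) = 44.7 × 1.141593 = 51.0292
Index = Σ wᵢ·(p₁ᵢ/p₀ᵢ) = 21.7065 + 42.4529 + 51.0292 = 115.1886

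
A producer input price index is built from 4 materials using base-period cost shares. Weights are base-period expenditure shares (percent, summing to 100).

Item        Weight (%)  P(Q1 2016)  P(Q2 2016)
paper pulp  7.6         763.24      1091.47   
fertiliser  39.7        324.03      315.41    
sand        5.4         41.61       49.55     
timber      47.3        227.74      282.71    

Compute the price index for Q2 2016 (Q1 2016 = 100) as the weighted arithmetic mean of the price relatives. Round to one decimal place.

paper pulp: 7.6 × (1091.47/763.24) = 7.6 × 1.430048 = 10.8684
fertiliser: 39.7 × (315.41/324.03) = 39.7 × 0.973398 = 38.6439
sand: 5.4 × (49.55/41.61) = 5.4 × 1.190820 = 6.4304
timber: 47.3 × (282.71/227.74) = 47.3 × 1.241372 = 58.7169
Index = Σ wᵢ·(p₁ᵢ/p₀ᵢ) = 10.8684 + 38.6439 + 6.4304 + 58.7169 = 114.6596

114.7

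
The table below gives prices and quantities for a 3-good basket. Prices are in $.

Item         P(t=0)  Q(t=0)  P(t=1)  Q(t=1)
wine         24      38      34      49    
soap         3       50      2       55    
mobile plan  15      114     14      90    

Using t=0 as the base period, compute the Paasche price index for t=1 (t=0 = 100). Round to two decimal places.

Paasche price index uses current-period quantities as weights.
ΣP(t=1)·Q(t=1) = 34×49 + 2×55 + 14×90 = 1666 + 110 + 1260 = 3036
ΣP(t=0)·Q(t=1) = 24×49 + 3×55 + 15×90 = 1176 + 165 + 1350 = 2691
Index = 3036 / 2691 × 100 = 112.8205

112.82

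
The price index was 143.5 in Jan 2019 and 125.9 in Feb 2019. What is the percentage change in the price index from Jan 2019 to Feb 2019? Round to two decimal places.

Change = (125.9 − 143.5) / 143.5 × 100
       = -17.6 / 143.5 × 100 = -12.2648%

-12.26%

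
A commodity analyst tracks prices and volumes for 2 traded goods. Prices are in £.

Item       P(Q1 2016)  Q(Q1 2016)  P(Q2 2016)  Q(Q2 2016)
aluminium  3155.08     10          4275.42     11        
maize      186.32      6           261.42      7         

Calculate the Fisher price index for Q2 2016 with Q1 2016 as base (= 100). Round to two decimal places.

Laspeyres component (base-period weights):
ΣP(Q2 2016)Q(Q1 2016) = 4275.42×10 + 261.42×6 = 42754.2 + 1568.52 = 44322.72
ΣP(Q1 2016)Q(Q1 2016) = 3155.08×10 + 186.32×6 = 31550.8 + 1117.92 = 32668.72
L = 44322.72 / 32668.72 × 100 = 135.6733
Paasche component (current-period weights):
ΣP(Q2 2016)Q(Q2 2016) = 4275.42×11 + 261.42×7 = 47029.62 + 1829.94 = 48859.56
ΣP(Q1 2016)Q(Q2 2016) = 3155.08×11 + 186.32×7 = 34705.88 + 1304.24 = 36010.12
P = 48859.56 / 36010.12 × 100 = 135.6829
Fisher = √(L × P) = √(135.6733 × 135.6829) = 135.6781

135.68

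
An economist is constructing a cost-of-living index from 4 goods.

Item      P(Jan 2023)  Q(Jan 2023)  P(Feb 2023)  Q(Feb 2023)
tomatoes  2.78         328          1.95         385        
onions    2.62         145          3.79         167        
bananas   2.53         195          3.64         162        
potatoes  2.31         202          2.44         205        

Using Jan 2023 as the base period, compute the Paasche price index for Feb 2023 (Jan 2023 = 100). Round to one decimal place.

Paasche price index uses current-period quantities as weights.
ΣP(Feb 2023)·Q(Feb 2023) = 1.95×385 + 3.79×167 + 3.64×162 + 2.44×205 = 750.75 + 632.93 + 589.68 + 500.2 = 2473.56
ΣP(Jan 2023)·Q(Feb 2023) = 2.78×385 + 2.62×167 + 2.53×162 + 2.31×205 = 1070.3 + 437.54 + 409.86 + 473.55 = 2391.25
Index = 2473.56 / 2391.25 × 100 = 103.4421

103.4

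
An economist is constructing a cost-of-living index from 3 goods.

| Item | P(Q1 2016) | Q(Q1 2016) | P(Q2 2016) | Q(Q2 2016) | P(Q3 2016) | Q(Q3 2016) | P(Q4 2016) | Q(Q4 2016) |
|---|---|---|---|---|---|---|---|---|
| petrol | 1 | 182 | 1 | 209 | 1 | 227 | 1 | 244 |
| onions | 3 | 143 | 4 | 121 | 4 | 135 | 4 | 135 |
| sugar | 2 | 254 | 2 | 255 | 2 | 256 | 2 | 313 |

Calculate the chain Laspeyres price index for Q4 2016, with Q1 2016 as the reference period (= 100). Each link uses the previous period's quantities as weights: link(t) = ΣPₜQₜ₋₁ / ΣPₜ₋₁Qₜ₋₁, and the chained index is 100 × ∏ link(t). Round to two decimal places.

Link Q1 2016→Q2 2016:
ΣP(Q2 2016)Q(Q1 2016) = 1×182 + 4×143 + 2×254 = 182 + 572 + 508 = 1262
ΣP(Q1 2016)Q(Q1 2016) = 1×182 + 3×143 + 2×254 = 182 + 429 + 508 = 1119
link = 1262/1119 = 1.127793
Link Q2 2016→Q3 2016:
ΣP(Q3 2016)Q(Q2 2016) = 1×209 + 4×121 + 2×255 = 209 + 484 + 510 = 1203
ΣP(Q2 2016)Q(Q2 2016) = 1×209 + 4×121 + 2×255 = 209 + 484 + 510 = 1203
link = 1203/1203 = 1.000000
Link Q3 2016→Q4 2016:
ΣP(Q4 2016)Q(Q3 2016) = 1×227 + 4×135 + 2×256 = 227 + 540 + 512 = 1279
ΣP(Q3 2016)Q(Q3 2016) = 1×227 + 4×135 + 2×256 = 227 + 540 + 512 = 1279
link = 1279/1279 = 1.000000
Chained index = 100 × 1.127793 × 1.000000 × 1.000000 = 112.7793

112.78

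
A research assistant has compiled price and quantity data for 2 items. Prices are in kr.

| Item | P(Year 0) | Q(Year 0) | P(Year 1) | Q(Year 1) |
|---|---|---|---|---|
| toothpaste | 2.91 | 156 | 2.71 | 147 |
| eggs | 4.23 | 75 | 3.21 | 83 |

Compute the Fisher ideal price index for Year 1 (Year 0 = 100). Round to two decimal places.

Laspeyres component (base-period weights):
ΣP(Year 1)Q(Year 0) = 2.71×156 + 3.21×75 = 422.76 + 240.75 = 663.51
ΣP(Year 0)Q(Year 0) = 2.91×156 + 4.23×75 = 453.96 + 317.25 = 771.21
L = 663.51 / 771.21 × 100 = 86.0349
Paasche component (current-period weights):
ΣP(Year 1)Q(Year 1) = 2.71×147 + 3.21×83 = 398.37 + 266.43 = 664.8
ΣP(Year 0)Q(Year 1) = 2.91×147 + 4.23×83 = 427.77 + 351.09 = 778.86
P = 664.8 / 778.86 × 100 = 85.3555
Fisher = √(L × P) = √(86.0349 × 85.3555) = 85.6946

85.69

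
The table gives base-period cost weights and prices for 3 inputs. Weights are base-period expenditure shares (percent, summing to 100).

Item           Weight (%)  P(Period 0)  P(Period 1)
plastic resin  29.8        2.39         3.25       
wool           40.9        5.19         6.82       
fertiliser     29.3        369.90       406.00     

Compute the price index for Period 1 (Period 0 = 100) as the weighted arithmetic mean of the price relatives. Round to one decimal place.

plastic resin: 29.8 × (3.25/2.39) = 29.8 × 1.359833 = 40.5230
wool: 40.9 × (6.82/5.19) = 40.9 × 1.314066 = 53.7453
fertiliser: 29.3 × (406.00/369.90) = 29.3 × 1.097594 = 32.1595
Index = Σ wᵢ·(p₁ᵢ/p₀ᵢ) = 40.5230 + 53.7453 + 32.1595 = 126.4278

126.4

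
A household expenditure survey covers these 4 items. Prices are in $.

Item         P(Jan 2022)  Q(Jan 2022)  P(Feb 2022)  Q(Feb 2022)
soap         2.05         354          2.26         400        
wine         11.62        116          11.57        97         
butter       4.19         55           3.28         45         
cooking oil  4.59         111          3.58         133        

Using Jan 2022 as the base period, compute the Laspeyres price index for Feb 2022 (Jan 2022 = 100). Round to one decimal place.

96.7

Laspeyres price index uses base-period quantities as weights.
ΣP(Feb 2022)·Q(Jan 2022) = 2.26×354 + 11.57×116 + 3.28×55 + 3.58×111 = 800.04 + 1342.12 + 180.4 + 397.38 = 2719.94
ΣP(Jan 2022)·Q(Jan 2022) = 2.05×354 + 11.62×116 + 4.19×55 + 4.59×111 = 725.7 + 1347.92 + 230.45 + 509.49 = 2813.56
Index = 2719.94 / 2813.56 × 100 = 96.6725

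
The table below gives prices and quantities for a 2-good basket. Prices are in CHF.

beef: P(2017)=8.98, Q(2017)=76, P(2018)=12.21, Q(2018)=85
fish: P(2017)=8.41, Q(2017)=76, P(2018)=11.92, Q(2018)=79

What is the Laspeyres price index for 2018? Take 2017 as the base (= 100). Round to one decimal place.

138.8

Laspeyres price index uses base-period quantities as weights.
ΣP(2018)·Q(2017) = 12.21×76 + 11.92×76 = 927.96 + 905.92 = 1833.88
ΣP(2017)·Q(2017) = 8.98×76 + 8.41×76 = 682.48 + 639.16 = 1321.64
Index = 1833.88 / 1321.64 × 100 = 138.7579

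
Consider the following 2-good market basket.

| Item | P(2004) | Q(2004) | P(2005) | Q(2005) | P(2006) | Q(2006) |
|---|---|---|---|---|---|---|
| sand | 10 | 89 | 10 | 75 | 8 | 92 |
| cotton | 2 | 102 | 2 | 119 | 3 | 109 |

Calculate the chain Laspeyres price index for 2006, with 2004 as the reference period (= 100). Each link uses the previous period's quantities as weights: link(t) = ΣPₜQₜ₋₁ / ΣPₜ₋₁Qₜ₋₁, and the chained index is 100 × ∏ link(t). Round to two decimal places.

Link 2004→2005:
ΣP(2005)Q(2004) = 10×89 + 2×102 = 890 + 204 = 1094
ΣP(2004)Q(2004) = 10×89 + 2×102 = 890 + 204 = 1094
link = 1094/1094 = 1.000000
Link 2005→2006:
ΣP(2006)Q(2005) = 8×75 + 3×119 = 600 + 357 = 957
ΣP(2005)Q(2005) = 10×75 + 2×119 = 750 + 238 = 988
link = 957/988 = 0.968623
Chained index = 100 × 1.000000 × 0.968623 = 96.8623

96.86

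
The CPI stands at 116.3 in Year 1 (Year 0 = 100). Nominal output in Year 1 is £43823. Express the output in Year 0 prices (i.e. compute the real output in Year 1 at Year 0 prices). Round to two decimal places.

37681.00

Real = Nominal ÷ (Index/100) = 43823 ÷ (116.3/100)
     = 43823 ÷ 1.163 = 37680.9974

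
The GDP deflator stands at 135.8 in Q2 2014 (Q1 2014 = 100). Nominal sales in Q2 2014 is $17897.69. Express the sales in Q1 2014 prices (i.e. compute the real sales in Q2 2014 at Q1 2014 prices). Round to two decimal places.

Real = Nominal ÷ (Index/100) = 17897.69 ÷ (135.8/100)
     = 17897.69 ÷ 1.358 = 13179.4477

13179.45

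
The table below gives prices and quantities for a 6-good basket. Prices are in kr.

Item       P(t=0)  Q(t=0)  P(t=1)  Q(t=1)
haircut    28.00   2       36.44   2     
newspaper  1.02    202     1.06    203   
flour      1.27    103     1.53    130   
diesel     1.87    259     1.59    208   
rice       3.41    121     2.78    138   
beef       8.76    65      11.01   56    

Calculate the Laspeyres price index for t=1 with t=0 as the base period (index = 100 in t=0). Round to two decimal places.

102.65

Laspeyres price index uses base-period quantities as weights.
ΣP(t=1)·Q(t=0) = 36.44×2 + 1.06×202 + 1.53×103 + 1.59×259 + 2.78×121 + 11.01×65 = 72.88 + 214.12 + 157.59 + 411.81 + 336.38 + 715.65 = 1908.43
ΣP(t=0)·Q(t=0) = 28.00×2 + 1.02×202 + 1.27×103 + 1.87×259 + 3.41×121 + 8.76×65 = 56 + 206.04 + 130.81 + 484.33 + 412.61 + 569.4 = 1859.19
Index = 1908.43 / 1859.19 × 100 = 102.6485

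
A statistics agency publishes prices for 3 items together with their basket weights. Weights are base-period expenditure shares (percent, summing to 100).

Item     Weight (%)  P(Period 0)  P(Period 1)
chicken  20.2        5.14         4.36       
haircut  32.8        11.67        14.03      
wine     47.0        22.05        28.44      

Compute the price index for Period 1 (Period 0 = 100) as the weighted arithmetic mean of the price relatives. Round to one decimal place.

117.2

chicken: 20.2 × (4.36/5.14) = 20.2 × 0.848249 = 17.1346
haircut: 32.8 × (14.03/11.67) = 32.8 × 1.202228 = 39.4331
wine: 47.0 × (28.44/22.05) = 47.0 × 1.289796 = 60.6204
Index = Σ wᵢ·(p₁ᵢ/p₀ᵢ) = 17.1346 + 39.4331 + 60.6204 = 117.1881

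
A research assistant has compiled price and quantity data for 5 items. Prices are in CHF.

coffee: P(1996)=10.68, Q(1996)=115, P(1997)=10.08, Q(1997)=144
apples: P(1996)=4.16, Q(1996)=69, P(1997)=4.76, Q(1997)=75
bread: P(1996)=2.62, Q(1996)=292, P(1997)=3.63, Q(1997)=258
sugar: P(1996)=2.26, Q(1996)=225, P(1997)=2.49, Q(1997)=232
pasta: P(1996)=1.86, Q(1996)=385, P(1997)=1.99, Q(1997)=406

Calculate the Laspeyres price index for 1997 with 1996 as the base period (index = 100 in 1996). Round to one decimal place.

Laspeyres price index uses base-period quantities as weights.
ΣP(1997)·Q(1996) = 10.08×115 + 4.76×69 + 3.63×292 + 2.49×225 + 1.99×385 = 1159.2 + 328.44 + 1059.96 + 560.25 + 766.15 = 3874
ΣP(1996)·Q(1996) = 10.68×115 + 4.16×69 + 2.62×292 + 2.26×225 + 1.86×385 = 1228.2 + 287.04 + 765.04 + 508.5 + 716.1 = 3504.88
Index = 3874 / 3504.88 × 100 = 110.5316

110.5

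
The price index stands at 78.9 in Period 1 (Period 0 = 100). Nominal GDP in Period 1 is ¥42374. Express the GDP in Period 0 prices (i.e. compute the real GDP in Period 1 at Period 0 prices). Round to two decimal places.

53705.96

Real = Nominal ÷ (Index/100) = 42374 ÷ (78.9/100)
     = 42374 ÷ 0.789 = 53705.9569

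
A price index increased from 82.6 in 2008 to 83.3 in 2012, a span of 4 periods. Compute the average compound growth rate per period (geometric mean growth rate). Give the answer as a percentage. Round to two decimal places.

0.21%

Growth factor = (83.3/82.6)^(1/4) = (1.008475)^(1/4) = 1.002112
Growth rate = 1.002112 − 1 = 0.002112 = 0.2112%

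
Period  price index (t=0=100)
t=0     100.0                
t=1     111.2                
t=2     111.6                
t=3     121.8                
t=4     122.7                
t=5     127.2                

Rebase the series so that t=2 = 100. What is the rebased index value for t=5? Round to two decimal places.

113.98

Rebased(t=5) = 127.2 / 111.6 × 100 = 113.9785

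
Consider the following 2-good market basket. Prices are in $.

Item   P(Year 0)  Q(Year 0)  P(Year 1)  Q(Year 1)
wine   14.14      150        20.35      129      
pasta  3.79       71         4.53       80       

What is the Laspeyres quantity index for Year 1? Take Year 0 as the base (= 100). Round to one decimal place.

89.0

Laspeyres quantity index uses base-period prices as weights.
ΣP(Year 0)·Q(Year 1) = 14.14×129 + 3.79×80 = 1824.06 + 303.2 = 2127.26
ΣP(Year 0)·Q(Year 0) = 14.14×150 + 3.79×71 = 2121 + 269.09 = 2390.09
Index = 2127.26 / 2390.09 × 100 = 89.0033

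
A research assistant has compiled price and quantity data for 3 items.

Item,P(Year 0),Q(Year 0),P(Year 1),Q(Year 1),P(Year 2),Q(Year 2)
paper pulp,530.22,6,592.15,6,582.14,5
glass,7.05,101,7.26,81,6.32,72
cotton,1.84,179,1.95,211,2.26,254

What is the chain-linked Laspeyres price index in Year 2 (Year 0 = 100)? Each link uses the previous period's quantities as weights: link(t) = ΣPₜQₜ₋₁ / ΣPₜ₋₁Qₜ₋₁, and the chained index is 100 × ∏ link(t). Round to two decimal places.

Link Year 0→Year 1:
ΣP(Year 1)Q(Year 0) = 592.15×6 + 7.26×101 + 1.95×179 = 3552.9 + 733.26 + 349.05 = 4635.21
ΣP(Year 0)Q(Year 0) = 530.22×6 + 7.05×101 + 1.84×179 = 3181.32 + 712.05 + 329.36 = 4222.73
link = 4635.21/4222.73 = 1.097681
Link Year 1→Year 2:
ΣP(Year 2)Q(Year 1) = 582.14×6 + 6.32×81 + 2.26×211 = 3492.84 + 511.92 + 476.86 = 4481.62
ΣP(Year 1)Q(Year 1) = 592.15×6 + 7.26×81 + 1.95×211 = 3552.9 + 588.06 + 411.45 = 4552.41
link = 4481.62/4552.41 = 0.984450
Chained index = 100 × 1.097681 × 0.984450 = 108.0612

108.06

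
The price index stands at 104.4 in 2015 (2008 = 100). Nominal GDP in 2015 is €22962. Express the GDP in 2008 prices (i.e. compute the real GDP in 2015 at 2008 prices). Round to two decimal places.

21994.25

Real = Nominal ÷ (Index/100) = 22962 ÷ (104.4/100)
     = 22962 ÷ 1.044 = 21994.2529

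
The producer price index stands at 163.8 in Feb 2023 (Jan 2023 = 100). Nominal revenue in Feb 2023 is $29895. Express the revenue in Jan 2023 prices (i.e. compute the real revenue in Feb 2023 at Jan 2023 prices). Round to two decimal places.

18250.92

Real = Nominal ÷ (Index/100) = 29895 ÷ (163.8/100)
     = 29895 ÷ 1.638 = 18250.9158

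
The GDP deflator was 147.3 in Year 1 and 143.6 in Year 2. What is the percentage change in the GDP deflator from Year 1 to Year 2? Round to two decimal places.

Change = (143.6 − 147.3) / 147.3 × 100
       = -3.7 / 147.3 × 100 = -2.5119%

-2.51%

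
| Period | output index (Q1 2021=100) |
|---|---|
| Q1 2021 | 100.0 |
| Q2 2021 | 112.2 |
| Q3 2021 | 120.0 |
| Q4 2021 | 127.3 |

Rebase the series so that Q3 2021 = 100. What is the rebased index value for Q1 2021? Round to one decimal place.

Rebased(Q1 2021) = 100.0 / 120.0 × 100 = 83.3333

83.3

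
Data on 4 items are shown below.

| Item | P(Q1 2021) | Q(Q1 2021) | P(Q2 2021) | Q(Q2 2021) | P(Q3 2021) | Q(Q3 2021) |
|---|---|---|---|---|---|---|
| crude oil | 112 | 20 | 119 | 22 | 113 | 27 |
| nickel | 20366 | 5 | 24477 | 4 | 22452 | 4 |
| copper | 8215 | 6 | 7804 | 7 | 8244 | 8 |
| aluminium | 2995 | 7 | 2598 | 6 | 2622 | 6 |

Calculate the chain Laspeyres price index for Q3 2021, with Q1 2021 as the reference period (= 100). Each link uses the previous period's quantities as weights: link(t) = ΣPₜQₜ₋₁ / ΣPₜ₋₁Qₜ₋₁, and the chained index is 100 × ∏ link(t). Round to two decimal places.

Link Q1 2021→Q2 2021:
ΣP(Q2 2021)Q(Q1 2021) = 119×20 + 24477×5 + 7804×6 + 2598×7 = 2380 + 122385 + 46824 + 18186 = 189775
ΣP(Q1 2021)Q(Q1 2021) = 112×20 + 20366×5 + 8215×6 + 2995×7 = 2240 + 101830 + 49290 + 20965 = 174325
link = 189775/174325 = 1.088628
Link Q2 2021→Q3 2021:
ΣP(Q3 2021)Q(Q2 2021) = 113×22 + 22452×4 + 8244×7 + 2622×6 = 2486 + 89808 + 57708 + 15732 = 165734
ΣP(Q2 2021)Q(Q2 2021) = 119×22 + 24477×4 + 7804×7 + 2598×6 = 2618 + 97908 + 54628 + 15588 = 170742
link = 165734/170742 = 0.970669
Chained index = 100 × 1.088628 × 0.970669 = 105.6697

105.67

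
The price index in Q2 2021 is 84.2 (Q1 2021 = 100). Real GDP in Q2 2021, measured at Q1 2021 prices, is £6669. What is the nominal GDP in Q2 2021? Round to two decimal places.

Nominal = Real × (Index/100) = 6669 × (84.2/100)
        = 6669 × 0.842 = 5615.2980

5615.30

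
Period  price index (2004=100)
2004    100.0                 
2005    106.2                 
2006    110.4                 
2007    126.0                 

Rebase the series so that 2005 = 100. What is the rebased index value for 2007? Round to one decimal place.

118.6

Rebased(2007) = 126.0 / 106.2 × 100 = 118.6441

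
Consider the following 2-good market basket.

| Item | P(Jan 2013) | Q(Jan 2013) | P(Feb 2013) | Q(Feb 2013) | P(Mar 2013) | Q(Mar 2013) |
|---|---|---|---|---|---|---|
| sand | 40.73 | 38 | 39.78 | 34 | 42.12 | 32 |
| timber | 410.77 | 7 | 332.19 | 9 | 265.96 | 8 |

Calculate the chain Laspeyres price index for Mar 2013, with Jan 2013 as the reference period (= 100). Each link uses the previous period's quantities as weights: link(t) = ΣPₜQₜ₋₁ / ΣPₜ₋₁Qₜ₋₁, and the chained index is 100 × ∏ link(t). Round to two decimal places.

76.43

Link Jan 2013→Feb 2013:
ΣP(Feb 2013)Q(Jan 2013) = 39.78×38 + 332.19×7 = 1511.64 + 2325.33 = 3836.97
ΣP(Jan 2013)Q(Jan 2013) = 40.73×38 + 410.77×7 = 1547.74 + 2875.39 = 4423.13
link = 3836.97/4423.13 = 0.867478
Link Feb 2013→Mar 2013:
ΣP(Mar 2013)Q(Feb 2013) = 42.12×34 + 265.96×9 = 1432.08 + 2393.64 = 3825.72
ΣP(Feb 2013)Q(Feb 2013) = 39.78×34 + 332.19×9 = 1352.52 + 2989.71 = 4342.23
link = 3825.72/4342.23 = 0.881050
Chained index = 100 × 0.867478 × 0.881050 = 76.4292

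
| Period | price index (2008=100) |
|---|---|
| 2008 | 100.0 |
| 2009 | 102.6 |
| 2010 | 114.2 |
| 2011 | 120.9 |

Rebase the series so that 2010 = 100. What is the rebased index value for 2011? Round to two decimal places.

105.87

Rebased(2011) = 120.9 / 114.2 × 100 = 105.8669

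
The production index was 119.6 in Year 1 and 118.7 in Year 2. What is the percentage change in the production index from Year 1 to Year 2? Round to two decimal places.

-0.75%

Change = (118.7 − 119.6) / 119.6 × 100
       = -0.9 / 119.6 × 100 = -0.7525%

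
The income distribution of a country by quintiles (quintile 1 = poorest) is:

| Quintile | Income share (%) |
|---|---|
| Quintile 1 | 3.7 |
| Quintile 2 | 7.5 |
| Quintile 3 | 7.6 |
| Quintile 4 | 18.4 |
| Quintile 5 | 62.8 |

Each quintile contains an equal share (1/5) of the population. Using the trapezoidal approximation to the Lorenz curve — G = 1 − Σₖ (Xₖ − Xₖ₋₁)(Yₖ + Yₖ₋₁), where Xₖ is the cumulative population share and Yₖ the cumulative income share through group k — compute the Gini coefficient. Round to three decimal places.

0.516

Cumulative income shares Yₖ: 0.0370, 0.1120, 0.1880, 0.3720, 1.0000
Σ (Xₖ−Xₖ₋₁)(Yₖ+Yₖ₋₁) = (1/5)(0.0370+0.0000) + (1/5)(0.1120+0.0370) + (1/5)(0.1880+0.1120) + (1/5)(0.3720+0.1880) + (1/5)(1.0000+0.3720)
  = 0.0074 + 0.0298 + 0.0600 + 0.1120 + 0.2744 = 0.4836
G = 1 − 0.4836 = 0.5164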